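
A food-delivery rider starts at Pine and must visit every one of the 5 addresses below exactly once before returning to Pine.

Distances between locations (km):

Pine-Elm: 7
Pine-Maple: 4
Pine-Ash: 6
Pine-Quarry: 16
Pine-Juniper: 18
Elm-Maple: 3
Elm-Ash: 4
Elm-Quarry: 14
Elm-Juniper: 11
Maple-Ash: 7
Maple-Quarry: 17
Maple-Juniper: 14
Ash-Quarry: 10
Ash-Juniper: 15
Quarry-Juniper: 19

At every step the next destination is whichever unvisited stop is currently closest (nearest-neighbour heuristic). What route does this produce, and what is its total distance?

Total distance 58 km via the nearest-neighbour route Pine → Maple → Elm → Ash → Quarry → Juniper → Pine.

Pine → [Maple:4 / Ash:6 / Elm:7 / Quarry:16 / Juniper:18] → Maple (4)
Maple → [Elm:3 / Ash:7 / Juniper:14 / Quarry:17] → Elm (3)
Elm → [Ash:4 / Juniper:11 / Quarry:14] → Ash (4)
Ash → [Quarry:10 / Juniper:15] → Quarry (10)
Quarry → [Juniper:19] → Juniper (19)
Return Juniper→Pine: 18.
Total = 4 + 3 + 4 + 10 + 19 + 18 = 58.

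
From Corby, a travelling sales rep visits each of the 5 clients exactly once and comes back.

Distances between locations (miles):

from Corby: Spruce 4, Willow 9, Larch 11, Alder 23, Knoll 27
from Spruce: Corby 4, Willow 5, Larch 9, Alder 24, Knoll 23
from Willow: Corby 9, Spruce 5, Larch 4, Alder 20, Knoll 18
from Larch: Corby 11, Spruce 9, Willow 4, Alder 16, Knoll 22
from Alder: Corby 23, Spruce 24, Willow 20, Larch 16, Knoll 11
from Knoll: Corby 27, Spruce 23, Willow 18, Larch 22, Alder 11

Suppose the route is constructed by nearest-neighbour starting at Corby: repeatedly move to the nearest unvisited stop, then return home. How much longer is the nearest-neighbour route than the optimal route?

Corby: Spruce=4, Willow=9, Larch=11, Alder=23, Knoll=27 ⇒ Spruce
Spruce: Willow=5, Larch=9, Knoll=23, Alder=24 ⇒ Willow
Willow: Larch=4, Knoll=18, Alder=20 ⇒ Larch
Larch: Alder=16, Knoll=22 ⇒ Alder
Alder: Knoll=11 ⇒ Knoll
NN route Corby → Spruce → Willow → Larch → Alder → Knoll → Corby costs 67.
Optimal: Corby → Spruce → Willow → Knoll → Alder → Larch → Corby costs 65 (by enumerating all 60 distinct tours).
Excess = 67 − 65 = 2.

Excess over optimum: 2 miles.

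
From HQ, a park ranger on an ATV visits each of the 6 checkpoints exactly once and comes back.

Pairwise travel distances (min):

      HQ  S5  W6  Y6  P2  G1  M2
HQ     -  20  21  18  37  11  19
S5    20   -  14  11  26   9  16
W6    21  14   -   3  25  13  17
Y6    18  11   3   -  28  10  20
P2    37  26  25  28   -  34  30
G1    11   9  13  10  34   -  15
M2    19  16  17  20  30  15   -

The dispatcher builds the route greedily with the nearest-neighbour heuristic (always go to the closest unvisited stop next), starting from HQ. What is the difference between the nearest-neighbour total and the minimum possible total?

10 min longer than the optimal tour.

From HQ: G1=11, Y6=18, M2=19, S5=20, W6=21, P2=37 → choose G1 (11).
From G1: S5=9, Y6=10, W6=13, M2=15, P2=34 → choose S5 (9).
From S5: Y6=11, W6=14, M2=16, P2=26 → choose Y6 (11).
From Y6: W6=3, M2=20, P2=28 → choose W6 (3).
From W6: M2=17, P2=25 → choose M2 (17).
From M2: P2=30 → choose P2 (30).
NN route HQ → G1 → S5 → Y6 → W6 → M2 → P2 → HQ costs 118.
Optimal: HQ → G1 → S5 → Y6 → W6 → P2 → M2 → HQ costs 108 (by enumerating all 360 distinct tours).
Excess = 118 − 108 = 10.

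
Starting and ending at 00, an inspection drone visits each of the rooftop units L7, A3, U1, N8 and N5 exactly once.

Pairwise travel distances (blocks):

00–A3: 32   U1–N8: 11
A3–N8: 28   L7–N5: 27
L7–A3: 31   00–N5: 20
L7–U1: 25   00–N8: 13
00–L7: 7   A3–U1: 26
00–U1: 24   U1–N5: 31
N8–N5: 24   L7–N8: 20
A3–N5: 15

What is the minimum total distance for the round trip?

There are 60 distinct closed tours to check (reversals are equivalent).
00-L7-A3-U1-N8-N5-00: 7+31+26+11+24+20 = 119
00-L7-A3-U1-N5-N8-00: 7+31+26+31+24+13 = 132
00-L7-A3-N8-U1-N5-00: 7+31+28+11+31+20 = 128
00-L7-A3-N8-N5-U1-00: 7+31+28+24+31+24 = 145
00-L7-A3-N5-U1-N8-00: 7+31+15+31+11+13 = 108
00-L7-A3-N5-N8-U1-00: 7+31+15+24+11+24 = 112
00-L7-U1-A3-N8-N5-00: 7+25+26+28+24+20 = 130
00-L7-U1-A3-N5-N8-00: 7+25+26+15+24+13 = 110
00-L7-U1-N8-A3-N5-00: 7+25+11+28+15+20 = 106
00-L7-U1-N8-N5-A3-00: 7+25+11+24+15+32 = 114
00-L7-U1-N5-A3-N8-00: 7+25+31+15+28+13 = 119
00-L7-U1-N5-N8-A3-00: 7+25+31+24+28+32 = 147
00-L7-N8-A3-U1-N5-00: 7+20+28+26+31+20 = 132
00-L7-N8-A3-N5-U1-00: 7+20+28+15+31+24 = 125
… (46 more)
00-L7-N8-U1-A3-N5-00: 7+20+11+26+15+20 = 99  ← best
The minimum is 99.
One optimal route: 00 → L7 → N8 → U1 → A3 → N5 → 00 (or its reverse).

99 blocks — the shortest possible round trip.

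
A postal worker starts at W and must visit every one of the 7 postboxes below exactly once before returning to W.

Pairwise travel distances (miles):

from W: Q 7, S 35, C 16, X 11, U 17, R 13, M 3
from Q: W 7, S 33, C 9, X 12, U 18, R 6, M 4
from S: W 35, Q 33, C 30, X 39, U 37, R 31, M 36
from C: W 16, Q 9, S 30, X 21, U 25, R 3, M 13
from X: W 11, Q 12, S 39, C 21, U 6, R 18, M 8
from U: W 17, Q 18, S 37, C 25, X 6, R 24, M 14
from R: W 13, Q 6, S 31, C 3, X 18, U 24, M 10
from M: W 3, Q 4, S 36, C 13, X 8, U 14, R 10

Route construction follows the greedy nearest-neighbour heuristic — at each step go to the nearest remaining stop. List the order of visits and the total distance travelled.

Total distance 115 miles via the nearest-neighbour route W → M → Q → R → C → X → U → S → W.

W → [M:3 / Q:7 / X:11 / R:13 / C:16 / U:17 / S:35] → M (3)
M → [Q:4 / X:8 / R:10 / C:13 / U:14 / S:36] → Q (4)
Q → [R:6 / C:9 / X:12 / U:18 / S:33] → R (6)
R → [C:3 / X:18 / U:24 / S:31] → C (3)
C → [X:21 / U:25 / S:30] → X (21)
X → [U:6 / S:39] → U (6)
U → [S:37] → S (37)
Return S→W: 35.
Total = 3 + 4 + 6 + 3 + 21 + 6 + 37 + 35 = 115.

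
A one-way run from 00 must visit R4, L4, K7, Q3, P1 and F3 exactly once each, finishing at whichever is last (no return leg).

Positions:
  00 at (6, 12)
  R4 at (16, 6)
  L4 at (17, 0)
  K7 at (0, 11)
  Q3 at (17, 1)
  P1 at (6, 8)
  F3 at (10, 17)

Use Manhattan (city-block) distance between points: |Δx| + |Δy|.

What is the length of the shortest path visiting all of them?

Shortest open route: 53.

There are 6! = 720 possible orderings.
00 - R4 - L4 - K7 - Q3 - P1 - F3: 16+7+28+27+18+13 = 109
00 - R4 - L4 - K7 - Q3 - F3 - P1: 16+7+28+27+23+13 = 114
00 - R4 - L4 - K7 - P1 - Q3 - F3: 16+7+28+9+18+23 = 101
00 - R4 - L4 - K7 - P1 - F3 - Q3: 16+7+28+9+13+23 = 96
00 - R4 - L4 - K7 - F3 - Q3 - P1: 16+7+28+16+23+18 = 108
00 - R4 - L4 - K7 - F3 - P1 - Q3: 16+7+28+16+13+18 = 98
00 - R4 - L4 - Q3 - K7 - P1 - F3: 16+7+1+27+9+13 = 73
00 - R4 - L4 - Q3 - K7 - F3 - P1: 16+7+1+27+16+13 = 80
… (712 more)
00 - K7 - P1 - F3 - R4 - Q3 - L4: 7+9+13+17+6+1 = 53  ← best
The minimum is 53.
One shortest path: 00 → K7 → P1 → F3 → R4 → Q3 → L4.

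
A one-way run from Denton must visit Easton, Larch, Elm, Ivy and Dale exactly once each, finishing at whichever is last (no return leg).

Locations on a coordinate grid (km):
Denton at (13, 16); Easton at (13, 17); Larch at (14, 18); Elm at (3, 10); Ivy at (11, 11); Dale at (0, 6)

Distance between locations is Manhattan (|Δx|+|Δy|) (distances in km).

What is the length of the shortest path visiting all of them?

29 km — the minimum one-way total.

There are 5! = 120 possible orderings.
Denton - Easton - Larch - Elm - Ivy - Dale: 1+2+19+9+16 = 47
Denton - Easton - Larch - Elm - Dale - Ivy: 1+2+19+7+16 = 45
Denton - Easton - Larch - Ivy - Elm - Dale: 1+2+10+9+7 = 29
Denton - Easton - Larch - Ivy - Dale - Elm: 1+2+10+16+7 = 36
Denton - Easton - Larch - Dale - Elm - Ivy: 1+2+26+7+9 = 45
Denton - Easton - Larch - Dale - Ivy - Elm: 1+2+26+16+9 = 54
Denton - Easton - Elm - Larch - Ivy - Dale: 1+17+19+10+16 = 63
Denton - Easton - Elm - Larch - Dale - Ivy: 1+17+19+26+16 = 79
Denton - Easton - Elm - Ivy - Larch - Dale: 1+17+9+10+26 = 63
Denton - Easton - Elm - Ivy - Dale - Larch: 1+17+9+16+26 = 69
Denton - Easton - Elm - Dale - Larch - Ivy: 1+17+7+26+10 = 61
Denton - Easton - Elm - Dale - Ivy - Larch: 1+17+7+16+10 = 51
Denton - Easton - Ivy - Larch - Elm - Dale: 1+8+10+19+7 = 45
Denton - Easton - Ivy - Larch - Dale - Elm: 1+8+10+26+7 = 52
… (106 more)
The minimum is 29.
One shortest path: Denton → Easton → Larch → Ivy → Elm → Dale.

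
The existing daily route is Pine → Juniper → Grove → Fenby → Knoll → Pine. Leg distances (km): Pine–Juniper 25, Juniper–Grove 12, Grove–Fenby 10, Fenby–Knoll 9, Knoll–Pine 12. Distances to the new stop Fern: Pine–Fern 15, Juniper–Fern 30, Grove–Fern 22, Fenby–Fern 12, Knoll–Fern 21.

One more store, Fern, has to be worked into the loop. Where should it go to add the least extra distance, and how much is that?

Adding 20 km by placing Fern on the Pine–Juniper leg.

Insertion cost between consecutive stops i–j is d(i,Fern) + d(Fern,j) − d(i,j):
  between Pine and Juniper: 15 + 30 − 25 = 20
  between Juniper and Grove: 30 + 22 − 12 = 40
  between Grove and Fenby: 22 + 12 − 10 = 24
  between Fenby and Knoll: 12 + 21 − 9 = 24
  between Knoll and Pine: 21 + 15 − 12 = 24
Cheapest insertion is between Pine and Juniper, adding 20.
New total = 68 + 20 = 88.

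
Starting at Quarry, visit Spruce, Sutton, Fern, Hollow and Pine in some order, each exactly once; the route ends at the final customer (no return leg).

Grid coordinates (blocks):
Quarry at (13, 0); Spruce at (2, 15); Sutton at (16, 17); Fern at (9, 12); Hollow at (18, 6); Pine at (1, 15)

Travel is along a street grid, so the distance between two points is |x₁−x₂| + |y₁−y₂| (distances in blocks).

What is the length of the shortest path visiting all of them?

There are 5! = 120 possible orderings.
Quarry - Spruce - Sutton - Fern - Hollow - Pine: 26+16+12+15+26 = 95
Quarry - Spruce - Sutton - Fern - Pine - Hollow: 26+16+12+11+26 = 91
Quarry - Spruce - Sutton - Hollow - Fern - Pine: 26+16+13+15+11 = 81
Quarry - Spruce - Sutton - Hollow - Pine - Fern: 26+16+13+26+11 = 92
Quarry - Spruce - Sutton - Pine - Fern - Hollow: 26+16+17+11+15 = 85
Quarry - Spruce - Sutton - Pine - Hollow - Fern: 26+16+17+26+15 = 100
Quarry - Spruce - Fern - Sutton - Hollow - Pine: 26+10+12+13+26 = 87
Quarry - Spruce - Fern - Sutton - Pine - Hollow: 26+10+12+17+26 = 91
Quarry - Spruce - Fern - Hollow - Sutton - Pine: 26+10+15+13+17 = 81
Quarry - Spruce - Fern - Hollow - Pine - Sutton: 26+10+15+26+17 = 94
Quarry - Spruce - Fern - Pine - Sutton - Hollow: 26+10+11+17+13 = 77
Quarry - Spruce - Fern - Pine - Hollow - Sutton: 26+10+11+26+13 = 86
Quarry - Spruce - Hollow - Sutton - Fern - Pine: 26+25+13+12+11 = 87
Quarry - Spruce - Hollow - Sutton - Pine - Fern: 26+25+13+17+11 = 92
… (106 more)
Quarry - Hollow - Sutton - Fern - Spruce - Pine: 11+13+12+10+1 = 47  ← best
The minimum is 47.
One shortest path: Quarry → Hollow → Sutton → Fern → Spruce → Pine.

Minimum one-way distance = 47 blocks.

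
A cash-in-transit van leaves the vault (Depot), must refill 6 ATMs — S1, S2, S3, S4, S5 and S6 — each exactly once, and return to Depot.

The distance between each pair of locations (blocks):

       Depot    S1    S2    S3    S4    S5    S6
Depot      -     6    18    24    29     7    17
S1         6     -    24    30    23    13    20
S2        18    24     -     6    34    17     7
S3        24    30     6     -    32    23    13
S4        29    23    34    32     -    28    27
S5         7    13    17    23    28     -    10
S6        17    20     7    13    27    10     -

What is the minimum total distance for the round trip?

With 6 stops there are 6!/2 = 360 distinct round trips (a route and its reverse cost the same).
Depot-S1-S2-S3-S4-S5-S6-Depot: 6+24+6+32+28+10+17 = 123
Depot-S1-S2-S3-S4-S6-S5-Depot: 6+24+6+32+27+10+7 = 112
Depot-S1-S2-S3-S5-S4-S6-Depot: 6+24+6+23+28+27+17 = 131
Depot-S1-S2-S3-S5-S6-S4-Depot: 6+24+6+23+10+27+29 = 125
Depot-S1-S2-S3-S6-S4-S5-Depot: 6+24+6+13+27+28+7 = 111
Depot-S1-S2-S3-S6-S5-S4-Depot: 6+24+6+13+10+28+29 = 116
Depot-S1-S2-S4-S3-S5-S6-Depot: 6+24+34+32+23+10+17 = 146
Depot-S1-S2-S4-S3-S6-S5-Depot: 6+24+34+32+13+10+7 = 126
… (352 more)
Depot-S1-S4-S3-S2-S6-S5-Depot: 6+23+32+6+7+10+7 = 91  ← best
The minimum is 91.
One optimal route: Depot → S1 → S4 → S3 → S2 → S6 → S5 → Depot (or its reverse).

91 blocks — the shortest possible round trip.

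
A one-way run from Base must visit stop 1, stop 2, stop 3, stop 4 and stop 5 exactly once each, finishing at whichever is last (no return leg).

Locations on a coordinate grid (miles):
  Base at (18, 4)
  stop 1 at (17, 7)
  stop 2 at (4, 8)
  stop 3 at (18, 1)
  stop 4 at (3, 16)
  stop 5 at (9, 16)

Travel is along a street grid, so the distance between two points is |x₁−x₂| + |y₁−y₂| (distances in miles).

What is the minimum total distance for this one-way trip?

Shortest open route: 39 miles.

There are 5! = 120 possible orderings.
Base→stop 1→stop 2→stop 3→stop 4→stop 5: 4+14+21+30+6 = 75
Base→stop 1→stop 2→stop 3→stop 5→stop 4: 4+14+21+24+6 = 69
Base→stop 1→stop 2→stop 4→stop 3→stop 5: 4+14+9+30+24 = 81
Base→stop 1→stop 2→stop 4→stop 5→stop 3: 4+14+9+6+24 = 57
Base→stop 1→stop 2→stop 5→stop 3→stop 4: 4+14+13+24+30 = 85
Base→stop 1→stop 2→stop 5→stop 4→stop 3: 4+14+13+6+30 = 67
Base→stop 1→stop 3→stop 2→stop 4→stop 5: 4+7+21+9+6 = 47
Base→stop 1→stop 3→stop 2→stop 5→stop 4: 4+7+21+13+6 = 51
Base→stop 1→stop 3→stop 4→stop 2→stop 5: 4+7+30+9+13 = 63
Base→stop 1→stop 3→stop 4→stop 5→stop 2: 4+7+30+6+13 = 60
Base→stop 1→stop 3→stop 5→stop 2→stop 4: 4+7+24+13+9 = 57
Base→stop 1→stop 3→stop 5→stop 4→stop 2: 4+7+24+6+9 = 50
Base→stop 1→stop 4→stop 2→stop 3→stop 5: 4+23+9+21+24 = 81
Base→stop 1→stop 4→stop 2→stop 5→stop 3: 4+23+9+13+24 = 73
… (106 more)
Base→stop 3→stop 1→stop 2→stop 4→stop 5: 3+7+14+9+6 = 39  ← best
The minimum is 39.
One shortest path: Base → stop 3 → stop 1 → stop 2 → stop 4 → stop 5.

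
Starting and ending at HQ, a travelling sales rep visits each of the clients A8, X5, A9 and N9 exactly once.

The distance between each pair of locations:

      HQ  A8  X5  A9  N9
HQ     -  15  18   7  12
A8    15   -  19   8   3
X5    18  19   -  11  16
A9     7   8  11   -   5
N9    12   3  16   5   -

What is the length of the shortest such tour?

With 4 stops there are 4!/2 = 12 distinct round trips (a route and its reverse cost the same).
HQ→A8→X5→A9→N9→HQ: 15+19+11+5+12 = 62
HQ→A8→X5→N9→A9→HQ: 15+19+16+5+7 = 62
HQ→A8→A9→X5→N9→HQ: 15+8+11+16+12 = 62
HQ→A8→A9→N9→X5→HQ: 15+8+5+16+18 = 62
HQ→A8→N9→X5→A9→HQ: 15+3+16+11+7 = 52
HQ→A8→N9→A9→X5→HQ: 15+3+5+11+18 = 52
HQ→X5→A8→A9→N9→HQ: 18+19+8+5+12 = 62
HQ→X5→A8→N9→A9→HQ: 18+19+3+5+7 = 52
HQ→X5→A9→A8→N9→HQ: 18+11+8+3+12 = 52
HQ→X5→N9→A8→A9→HQ: 18+16+3+8+7 = 52
HQ→A9→A8→X5→N9→HQ: 7+8+19+16+12 = 62
HQ→A9→X5→A8→N9→HQ: 7+11+19+3+12 = 52
The minimum is 52.
One optimal route: HQ → A8 → N9 → X5 → A9 → HQ (or its reverse).

52 — the shortest possible round trip.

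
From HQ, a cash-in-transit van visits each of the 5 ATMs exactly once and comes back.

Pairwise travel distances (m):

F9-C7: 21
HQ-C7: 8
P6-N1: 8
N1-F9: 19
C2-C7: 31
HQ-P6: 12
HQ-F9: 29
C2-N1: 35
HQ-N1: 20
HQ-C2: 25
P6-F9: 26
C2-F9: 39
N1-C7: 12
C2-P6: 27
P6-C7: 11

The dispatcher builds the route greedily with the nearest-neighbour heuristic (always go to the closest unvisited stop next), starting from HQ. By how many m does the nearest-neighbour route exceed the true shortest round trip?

HQ: C7=8, P6=12, N1=20, C2=25, F9=29 ⇒ C7
C7: P6=11, N1=12, F9=21, C2=31 ⇒ P6
P6: N1=8, F9=26, C2=27 ⇒ N1
N1: F9=19, C2=35 ⇒ F9
F9: C2=39 ⇒ C2
NN route HQ → C7 → P6 → N1 → F9 → C2 → HQ costs 110.
Optimal: HQ → C2 → P6 → N1 → F9 → C7 → HQ costs 108 (by enumerating all 60 distinct tours).
Excess = 110 − 108 = 2.

2 m longer than the optimal tour.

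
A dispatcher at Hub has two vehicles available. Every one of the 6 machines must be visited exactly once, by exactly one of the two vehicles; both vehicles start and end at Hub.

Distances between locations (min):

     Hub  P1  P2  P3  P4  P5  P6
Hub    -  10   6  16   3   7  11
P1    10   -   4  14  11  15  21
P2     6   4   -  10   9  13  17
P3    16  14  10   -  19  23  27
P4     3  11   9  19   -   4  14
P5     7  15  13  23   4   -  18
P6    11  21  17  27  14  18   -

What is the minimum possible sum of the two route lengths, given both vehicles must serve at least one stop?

74 min — the smallest possible combined total.

There are 2^5 − 1 = 31 ways to divide the 6 stops into two non-empty groups. For each, the best each vehicle can do is its own shortest tour through its group:
  {P1} + {P2, P3, P4, P5, P6}: 20 + 68 = 88
  {P2} + {P1, P3, P4, P5, P6}: 12 + 74 = 86
  {P1, P2} + {P3, P4, P5, P6}: 20 + 68 = 88
  {P3} + {P1, P2, P4, P5, P6}: 32 + 54 = 86
  {P1, P3} + {P2, P4, P5, P6}: 40 + 48 = 88
  {P2, P3} + {P1, P4, P5, P6}: 32 + 54 = 86
  … (31 splits in total)
  {P1, P2, P3, P4, P5} + {P6}: 52 + 22 = 74  ← best
Best: vehicle 1 Hub → P2 → P3 → P1 → P4 → P5 → Hub = 52; vehicle 2 Hub → P6 → Hub = 22; combined 74.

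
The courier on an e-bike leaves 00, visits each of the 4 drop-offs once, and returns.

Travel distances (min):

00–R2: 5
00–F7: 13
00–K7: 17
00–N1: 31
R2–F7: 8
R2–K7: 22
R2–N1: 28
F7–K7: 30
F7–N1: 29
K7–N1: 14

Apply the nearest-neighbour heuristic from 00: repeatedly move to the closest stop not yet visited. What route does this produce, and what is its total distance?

At 00 the remaining stops are R2 5, F7 13, K7 17, N1 31; go to R2.
At R2 the remaining stops are F7 8, K7 22, N1 28; go to F7.
At F7 the remaining stops are N1 29, K7 30; go to N1.
At N1 the remaining stops are K7 14; go to K7.
Return K7→00: 17.
Total = 5 + 8 + 29 + 14 + 17 = 73.

Total distance 73 min via the nearest-neighbour route 00 → R2 → F7 → N1 → K7 → 00.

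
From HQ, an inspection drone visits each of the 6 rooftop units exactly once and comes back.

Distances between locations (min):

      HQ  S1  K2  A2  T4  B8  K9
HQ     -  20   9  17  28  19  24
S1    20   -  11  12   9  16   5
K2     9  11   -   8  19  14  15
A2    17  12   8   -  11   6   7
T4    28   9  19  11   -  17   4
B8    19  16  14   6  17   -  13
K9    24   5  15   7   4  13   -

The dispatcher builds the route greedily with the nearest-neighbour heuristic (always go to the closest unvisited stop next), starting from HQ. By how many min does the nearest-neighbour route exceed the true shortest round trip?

From HQ: K2=9, A2=17, B8=19, S1=20, K9=24, T4=28 → choose K2 (9).
From K2: A2=8, S1=11, B8=14, K9=15, T4=19 → choose A2 (8).
From A2: B8=6, K9=7, T4=11, S1=12 → choose B8 (6).
From B8: K9=13, S1=16, T4=17 → choose K9 (13).
From K9: T4=4, S1=5 → choose T4 (4).
From T4: S1=9 → choose S1 (9).
NN route HQ → K2 → A2 → B8 → K9 → T4 → S1 → HQ costs 69.
Optimal: HQ → K2 → S1 → T4 → K9 → A2 → B8 → HQ costs 65 (by enumerating all 360 distinct tours).
Excess = 69 − 65 = 4.

Excess over optimum: 4 min.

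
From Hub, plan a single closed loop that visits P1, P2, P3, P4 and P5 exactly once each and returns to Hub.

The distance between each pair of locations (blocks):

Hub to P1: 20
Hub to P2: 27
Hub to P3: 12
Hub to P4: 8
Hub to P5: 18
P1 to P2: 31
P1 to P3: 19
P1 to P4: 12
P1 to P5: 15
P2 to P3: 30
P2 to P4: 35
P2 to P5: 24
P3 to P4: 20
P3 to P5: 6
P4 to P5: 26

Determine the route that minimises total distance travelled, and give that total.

Shortest round trip = 93 blocks.

There are 60 distinct closed tours to check (reversals are equivalent).
Hub-P1-P2-P3-P4-P5-Hub: 20+31+30+20+26+18 = 145
Hub-P1-P2-P3-P5-P4-Hub: 20+31+30+6+26+8 = 121
Hub-P1-P2-P4-P3-P5-Hub: 20+31+35+20+6+18 = 130
Hub-P1-P2-P4-P5-P3-Hub: 20+31+35+26+6+12 = 130
Hub-P1-P2-P5-P3-P4-Hub: 20+31+24+6+20+8 = 109
Hub-P1-P2-P5-P4-P3-Hub: 20+31+24+26+20+12 = 133
Hub-P1-P3-P2-P4-P5-Hub: 20+19+30+35+26+18 = 148
Hub-P1-P3-P2-P5-P4-Hub: 20+19+30+24+26+8 = 127
Hub-P1-P3-P4-P2-P5-Hub: 20+19+20+35+24+18 = 136
Hub-P1-P3-P4-P5-P2-Hub: 20+19+20+26+24+27 = 136
Hub-P1-P3-P5-P2-P4-Hub: 20+19+6+24+35+8 = 112
Hub-P1-P3-P5-P4-P2-Hub: 20+19+6+26+35+27 = 133
Hub-P1-P4-P2-P3-P5-Hub: 20+12+35+30+6+18 = 121
Hub-P1-P4-P2-P5-P3-Hub: 20+12+35+24+6+12 = 109
… (46 more)
Hub-P3-P5-P2-P1-P4-Hub: 12+6+24+31+12+8 = 93  ← best
The minimum is 93.
One optimal route: Hub → P3 → P5 → P2 → P1 → P4 → Hub (or its reverse).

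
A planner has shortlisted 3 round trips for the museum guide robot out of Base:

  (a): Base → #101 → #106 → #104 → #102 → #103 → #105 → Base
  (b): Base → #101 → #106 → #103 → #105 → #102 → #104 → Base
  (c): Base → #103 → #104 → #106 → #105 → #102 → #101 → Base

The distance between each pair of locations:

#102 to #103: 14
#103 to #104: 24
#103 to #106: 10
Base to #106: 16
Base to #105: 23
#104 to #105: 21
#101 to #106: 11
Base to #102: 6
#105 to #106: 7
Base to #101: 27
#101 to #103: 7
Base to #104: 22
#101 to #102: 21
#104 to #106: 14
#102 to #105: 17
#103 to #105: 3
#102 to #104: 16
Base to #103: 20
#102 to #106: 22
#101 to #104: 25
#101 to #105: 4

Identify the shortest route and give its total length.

Shortest is (b), total 106.

(a): 27 + 11 + 14 + 16 + 14 + 3 + 23 = 108
(b): 27 + 11 + 10 + 3 + 17 + 16 + 22 = 106
(c): 20 + 24 + 14 + 7 + 17 + 21 + 27 = 130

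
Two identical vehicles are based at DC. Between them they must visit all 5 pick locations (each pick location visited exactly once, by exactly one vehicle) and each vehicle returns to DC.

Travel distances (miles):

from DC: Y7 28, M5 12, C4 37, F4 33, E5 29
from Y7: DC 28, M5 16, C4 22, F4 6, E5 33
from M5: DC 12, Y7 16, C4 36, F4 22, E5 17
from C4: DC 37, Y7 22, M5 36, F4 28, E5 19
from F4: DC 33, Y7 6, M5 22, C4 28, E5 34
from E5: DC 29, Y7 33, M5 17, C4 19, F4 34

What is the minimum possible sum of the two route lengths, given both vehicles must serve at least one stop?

133 miles — the smallest possible combined total.

Check every non-empty split of the stops between the two vehicles; for each half take its own optimal tour:
  {Y7} + {M5, C4, F4, E5}: 56 + 109 = 165
  {M5} + {Y7, C4, F4, E5}: 24 + 109 = 133
  {Y7, M5} + {C4, F4, E5}: 56 + 109 = 165
  {C4} + {Y7, M5, F4, E5}: 74 + 97 = 171
  {Y7, C4} + {M5, F4, E5}: 87 + 96 = 183
  {M5, C4} + {Y7, F4, E5}: 85 + 97 = 182
  … (15 splits in total)
Best: vehicle 1 DC → M5 → DC = 24; vehicle 2 DC → F4 → Y7 → C4 → E5 → DC = 109; combined 133.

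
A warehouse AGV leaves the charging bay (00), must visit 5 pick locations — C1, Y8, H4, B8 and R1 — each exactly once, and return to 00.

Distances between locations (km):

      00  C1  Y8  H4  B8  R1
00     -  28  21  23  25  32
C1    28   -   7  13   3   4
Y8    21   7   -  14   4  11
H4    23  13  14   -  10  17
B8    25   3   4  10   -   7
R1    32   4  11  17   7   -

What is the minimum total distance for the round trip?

Minimum total distance: 72 km.

00-C1-Y8-H4-B8-R1-00: 28+7+14+10+7+32 = 98
00-C1-Y8-H4-R1-B8-00: 28+7+14+17+7+25 = 98
00-C1-Y8-B8-H4-R1-00: 28+7+4+10+17+32 = 98
00-C1-Y8-B8-R1-H4-00: 28+7+4+7+17+23 = 86
00-C1-Y8-R1-H4-B8-00: 28+7+11+17+10+25 = 98
00-C1-Y8-R1-B8-H4-00: 28+7+11+7+10+23 = 86
00-C1-H4-Y8-B8-R1-00: 28+13+14+4+7+32 = 98
00-C1-H4-Y8-R1-B8-00: 28+13+14+11+7+25 = 98
00-C1-H4-B8-Y8-R1-00: 28+13+10+4+11+32 = 98
00-C1-H4-B8-R1-Y8-00: 28+13+10+7+11+21 = 90
00-C1-H4-R1-Y8-B8-00: 28+13+17+11+4+25 = 98
00-C1-H4-R1-B8-Y8-00: 28+13+17+7+4+21 = 90
00-C1-B8-Y8-H4-R1-00: 28+3+4+14+17+32 = 98
00-C1-B8-Y8-R1-H4-00: 28+3+4+11+17+23 = 86
… (46 more)
00-Y8-C1-R1-B8-H4-00: 21+7+4+7+10+23 = 72  ← best
The minimum is 72.
One optimal route: 00 → Y8 → C1 → R1 → B8 → H4 → 00 (or its reverse).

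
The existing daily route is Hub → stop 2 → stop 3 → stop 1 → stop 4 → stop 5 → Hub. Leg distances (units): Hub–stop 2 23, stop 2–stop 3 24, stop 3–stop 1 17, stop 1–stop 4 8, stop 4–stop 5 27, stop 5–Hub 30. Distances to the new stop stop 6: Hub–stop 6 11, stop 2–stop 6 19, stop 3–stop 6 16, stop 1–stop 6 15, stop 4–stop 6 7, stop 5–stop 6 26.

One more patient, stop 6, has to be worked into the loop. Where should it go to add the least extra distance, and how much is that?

Insertion cost between consecutive stops i–j is d(i,stop 6) + d(stop 6,j) − d(i,j):
  between Hub and stop 2: 11 + 19 − 23 = 7
  between stop 2 and stop 3: 19 + 16 − 24 = 11
  between stop 3 and stop 1: 16 + 15 − 17 = 14
  between stop 1 and stop 4: 15 + 7 − 8 = 14
  between stop 4 and stop 5: 7 + 26 − 27 = 6
  between stop 5 and Hub: 26 + 11 − 30 = 7
Cheapest insertion is between stop 4 and stop 5, adding 6.
New total = 129 + 6 = 135.

Adding 6 by placing stop 6 on the stop 4–stop 5 leg.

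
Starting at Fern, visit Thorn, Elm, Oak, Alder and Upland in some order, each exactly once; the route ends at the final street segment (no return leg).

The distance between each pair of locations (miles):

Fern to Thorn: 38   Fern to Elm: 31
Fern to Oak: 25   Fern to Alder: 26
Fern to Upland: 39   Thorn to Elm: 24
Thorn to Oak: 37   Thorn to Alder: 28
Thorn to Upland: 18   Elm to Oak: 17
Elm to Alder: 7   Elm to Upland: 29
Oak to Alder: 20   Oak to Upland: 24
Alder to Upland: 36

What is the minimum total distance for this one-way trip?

There are 5! = 120 possible orderings.
Fern→Thorn→Elm→Oak→Alder→Upland: 38+24+17+20+36 = 135
Fern→Thorn→Elm→Oak→Upland→Alder: 38+24+17+24+36 = 139
Fern→Thorn→Elm→Alder→Oak→Upland: 38+24+7+20+24 = 113
Fern→Thorn→Elm→Alder→Upland→Oak: 38+24+7+36+24 = 129
Fern→Thorn→Elm→Upland→Oak→Alder: 38+24+29+24+20 = 135
Fern→Thorn→Elm→Upland→Alder→Oak: 38+24+29+36+20 = 147
Fern→Thorn→Oak→Elm→Alder→Upland: 38+37+17+7+36 = 135
Fern→Thorn→Oak→Elm→Upland→Alder: 38+37+17+29+36 = 157
Fern→Thorn→Oak→Alder→Elm→Upland: 38+37+20+7+29 = 131
Fern→Thorn→Oak→Alder→Upland→Elm: 38+37+20+36+29 = 160
Fern→Thorn→Oak→Upland→Elm→Alder: 38+37+24+29+7 = 135
Fern→Thorn→Oak→Upland→Alder→Elm: 38+37+24+36+7 = 142
Fern→Thorn→Alder→Elm→Oak→Upland: 38+28+7+17+24 = 114
Fern→Thorn→Alder→Elm→Upland→Oak: 38+28+7+29+24 = 126
… (106 more)
Fern→Alder→Elm→Oak→Upland→Thorn: 26+7+17+24+18 = 92  ← best
The minimum is 92.
One shortest path: Fern → Alder → Elm → Oak → Upland → Thorn.

92 miles — the minimum one-way total.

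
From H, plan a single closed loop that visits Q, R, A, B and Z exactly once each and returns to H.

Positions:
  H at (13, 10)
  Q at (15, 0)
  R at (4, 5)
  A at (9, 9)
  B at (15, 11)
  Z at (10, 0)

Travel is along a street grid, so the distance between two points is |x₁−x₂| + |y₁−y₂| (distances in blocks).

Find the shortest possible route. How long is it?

44 blocks — the shortest possible round trip.

There are 60 distinct closed tours to check (reversals are equivalent).
H-Q-R-A-B-Z-H: 12+16+9+8+16+13 = 74
H-Q-R-A-Z-B-H: 12+16+9+10+16+3 = 66
H-Q-R-B-A-Z-H: 12+16+17+8+10+13 = 76
H-Q-R-B-Z-A-H: 12+16+17+16+10+5 = 76
H-Q-R-Z-A-B-H: 12+16+11+10+8+3 = 60
H-Q-R-Z-B-A-H: 12+16+11+16+8+5 = 68
H-Q-A-R-B-Z-H: 12+15+9+17+16+13 = 82
H-Q-A-R-Z-B-H: 12+15+9+11+16+3 = 66
H-Q-A-B-R-Z-H: 12+15+8+17+11+13 = 76
H-Q-A-B-Z-R-H: 12+15+8+16+11+14 = 76
H-Q-A-Z-R-B-H: 12+15+10+11+17+3 = 68
H-Q-A-Z-B-R-H: 12+15+10+16+17+14 = 84
H-Q-B-R-A-Z-H: 12+11+17+9+10+13 = 72
H-Q-B-R-Z-A-H: 12+11+17+11+10+5 = 66
… (46 more)
H-A-R-Z-Q-B-H: 5+9+11+5+11+3 = 44  ← best
The minimum is 44.
One optimal route: H → A → R → Z → Q → B → H (or its reverse).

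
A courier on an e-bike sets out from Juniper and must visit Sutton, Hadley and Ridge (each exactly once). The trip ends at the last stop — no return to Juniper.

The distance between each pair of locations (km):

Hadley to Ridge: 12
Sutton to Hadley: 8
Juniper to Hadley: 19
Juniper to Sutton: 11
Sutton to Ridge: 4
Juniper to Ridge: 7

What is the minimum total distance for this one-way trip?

Minimum one-way distance = 19 km.

There are 3! = 6 possible orderings.
Juniper→Sutton→Hadley→Ridge: 11+8+12 = 31
Juniper→Sutton→Ridge→Hadley: 11+4+12 = 27
Juniper→Hadley→Sutton→Ridge: 19+8+4 = 31
Juniper→Hadley→Ridge→Sutton: 19+12+4 = 35
Juniper→Ridge→Sutton→Hadley: 7+4+8 = 19
Juniper→Ridge→Hadley→Sutton: 7+12+8 = 27
The minimum is 19.
One shortest path: Juniper → Ridge → Sutton → Hadley.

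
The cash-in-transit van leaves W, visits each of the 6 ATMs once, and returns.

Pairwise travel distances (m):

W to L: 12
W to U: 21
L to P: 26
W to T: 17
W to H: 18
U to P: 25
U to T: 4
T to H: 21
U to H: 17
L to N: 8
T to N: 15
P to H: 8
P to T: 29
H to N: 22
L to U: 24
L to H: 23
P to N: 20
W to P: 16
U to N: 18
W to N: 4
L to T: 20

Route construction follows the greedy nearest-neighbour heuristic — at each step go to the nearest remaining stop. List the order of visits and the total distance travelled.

At W the remaining stops are N 4, L 12, P 16, T 17, H 18, U 21; go to N.
At N the remaining stops are L 8, T 15, U 18, P 20, H 22; go to L.
At L the remaining stops are T 20, H 23, U 24, P 26; go to T.
At T the remaining stops are U 4, H 21, P 29; go to U.
At U the remaining stops are H 17, P 25; go to H.
At H the remaining stops are P 8; go to P.
Return P→W: 16.
Total = 4 + 8 + 20 + 4 + 17 + 8 + 16 = 77.

Total distance 77 m via the nearest-neighbour route W → N → L → T → U → H → P → W.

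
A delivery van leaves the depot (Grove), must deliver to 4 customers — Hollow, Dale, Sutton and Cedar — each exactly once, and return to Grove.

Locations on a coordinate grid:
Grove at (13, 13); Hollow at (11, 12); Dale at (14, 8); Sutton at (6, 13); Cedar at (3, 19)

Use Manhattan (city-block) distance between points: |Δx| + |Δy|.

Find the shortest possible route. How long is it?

Minimum total distance: 44.

With 4 stops there are 4!/2 = 12 distinct round trips (a route and its reverse cost the same).
Grove→Hollow→Dale→Sutton→Cedar→Grove: 3+7+13+9+16 = 48
Grove→Hollow→Dale→Cedar→Sutton→Grove: 3+7+22+9+7 = 48
Grove→Hollow→Sutton→Dale→Cedar→Grove: 3+6+13+22+16 = 60
Grove→Hollow→Sutton→Cedar→Dale→Grove: 3+6+9+22+6 = 46
Grove→Hollow→Cedar→Dale→Sutton→Grove: 3+15+22+13+7 = 60
Grove→Hollow→Cedar→Sutton→Dale→Grove: 3+15+9+13+6 = 46
Grove→Dale→Hollow→Sutton→Cedar→Grove: 6+7+6+9+16 = 44
Grove→Dale→Hollow→Cedar→Sutton→Grove: 6+7+15+9+7 = 44
Grove→Dale→Sutton→Hollow→Cedar→Grove: 6+13+6+15+16 = 56
Grove→Dale→Cedar→Hollow→Sutton→Grove: 6+22+15+6+7 = 56
Grove→Sutton→Hollow→Dale→Cedar→Grove: 7+6+7+22+16 = 58
Grove→Sutton→Dale→Hollow→Cedar→Grove: 7+13+7+15+16 = 58
The minimum is 44.
One optimal route: Grove → Dale → Hollow → Sutton → Cedar → Grove (or its reverse).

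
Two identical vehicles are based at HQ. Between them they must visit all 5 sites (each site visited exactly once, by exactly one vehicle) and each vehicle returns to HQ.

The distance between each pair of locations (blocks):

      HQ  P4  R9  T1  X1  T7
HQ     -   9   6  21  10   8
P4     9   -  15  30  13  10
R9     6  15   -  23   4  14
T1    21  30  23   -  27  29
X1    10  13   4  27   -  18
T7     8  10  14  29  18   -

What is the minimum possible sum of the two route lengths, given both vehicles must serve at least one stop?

83 blocks — the smallest possible combined total.

There are 2^4 − 1 = 15 ways to divide the 5 stops into two non-empty groups. For each, the best each vehicle can do is its own shortest tour through its group:
  {P4} + {R9, T1, X1, T7}: 18 + 74 = 92
  {R9} + {P4, T1, X1, T7}: 12 + 79 = 91
  {P4, R9} + {T1, X1, T7}: 30 + 74 = 104
  {T1} + {P4, R9, X1, T7}: 42 + 41 = 83
  {P4, T1} + {R9, X1, T7}: 60 + 36 = 96
  {R9, T1} + {P4, X1, T7}: 50 + 41 = 91
  … (15 splits in total)
Best: vehicle 1 HQ → T1 → HQ = 42; vehicle 2 HQ → R9 → X1 → P4 → T7 → HQ = 41; combined 83.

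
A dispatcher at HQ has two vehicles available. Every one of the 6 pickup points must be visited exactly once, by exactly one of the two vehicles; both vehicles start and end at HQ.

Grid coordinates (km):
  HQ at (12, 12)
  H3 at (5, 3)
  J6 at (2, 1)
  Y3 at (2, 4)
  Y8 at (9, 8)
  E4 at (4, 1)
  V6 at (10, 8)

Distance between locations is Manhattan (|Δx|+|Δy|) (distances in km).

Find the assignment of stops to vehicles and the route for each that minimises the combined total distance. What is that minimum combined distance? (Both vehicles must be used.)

54 km — the smallest possible combined total.

Try each way of splitting the stops between the two vehicles (each non-empty) and, for each split, find the best tour for each vehicle:
  {H3} + {J6, Y3, Y8, E4, V6}: 32 + 42 = 74
  {J6} + {H3, Y3, Y8, E4, V6}: 42 + 42 = 84
  {H3, J6} + {Y3, Y8, E4, V6}: 42 + 42 = 84
  {Y3} + {H3, J6, Y8, E4, V6}: 36 + 42 = 78
  {H3, Y3} + {J6, Y8, E4, V6}: 38 + 42 = 80
  {J6, Y3} + {H3, Y8, E4, V6}: 42 + 38 = 80
  … (31 splits in total)
  {H3, J6, Y3, Y8, E4} + {V6}: 42 + 12 = 54  ← best
Best: vehicle 1 HQ → H3 → E4 → J6 → Y3 → Y8 → HQ = 42; vehicle 2 HQ → V6 → HQ = 12; combined 54.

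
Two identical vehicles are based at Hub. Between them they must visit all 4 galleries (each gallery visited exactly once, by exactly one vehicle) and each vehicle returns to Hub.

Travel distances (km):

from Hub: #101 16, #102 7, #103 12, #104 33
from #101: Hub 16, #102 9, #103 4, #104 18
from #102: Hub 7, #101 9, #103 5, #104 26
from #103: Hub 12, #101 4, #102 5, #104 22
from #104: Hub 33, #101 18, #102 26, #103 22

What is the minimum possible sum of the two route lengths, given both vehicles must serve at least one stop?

Minimum combined distance: 81 km.

Check every non-empty split of the stops between the two vehicles; for each half take its own optimal tour:
  {#101} + {#102, #103, #104}: 32 + 67 = 99
  {#102} + {#101, #103, #104}: 14 + 67 = 81
  {#101, #102} + {#103, #104}: 32 + 67 = 99
  {#103} + {#101, #102, #104}: 24 + 67 = 91
  {#101, #103} + {#102, #104}: 32 + 66 = 98
  {#102, #103} + {#101, #104}: 24 + 67 = 91
  … (7 splits in total)
Best: vehicle 1 Hub → #102 → Hub = 14; vehicle 2 Hub → #103 → #101 → #104 → Hub = 67; combined 81.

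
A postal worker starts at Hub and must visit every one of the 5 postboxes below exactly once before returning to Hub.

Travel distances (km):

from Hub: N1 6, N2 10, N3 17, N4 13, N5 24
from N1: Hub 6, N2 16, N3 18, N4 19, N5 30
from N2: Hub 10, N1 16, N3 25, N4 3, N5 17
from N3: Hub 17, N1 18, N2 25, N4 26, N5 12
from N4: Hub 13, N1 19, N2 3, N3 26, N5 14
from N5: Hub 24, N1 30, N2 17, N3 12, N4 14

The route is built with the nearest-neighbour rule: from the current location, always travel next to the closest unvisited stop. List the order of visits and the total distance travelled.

At Hub the remaining stops are N1 6, N2 10, N4 13, N3 17, N5 24; go to N1.
At N1 the remaining stops are N2 16, N3 18, N4 19, N5 30; go to N2.
At N2 the remaining stops are N4 3, N5 17, N3 25; go to N4.
At N4 the remaining stops are N5 14, N3 26; go to N5.
At N5 the remaining stops are N3 12; go to N3.
Return N3→Hub: 17.
Total = 6 + 16 + 3 + 14 + 12 + 17 = 68.

Nearest-neighbour total = 68 km; route Hub → N1 → N2 → N4 → N5 → N3 → Hub.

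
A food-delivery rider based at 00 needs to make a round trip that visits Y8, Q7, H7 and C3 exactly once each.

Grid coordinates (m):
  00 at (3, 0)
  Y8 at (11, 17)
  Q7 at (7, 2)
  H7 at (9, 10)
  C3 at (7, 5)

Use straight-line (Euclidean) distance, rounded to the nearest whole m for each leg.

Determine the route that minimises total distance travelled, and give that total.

With 4 stops there are 4!/2 = 12 distinct round trips (a route and its reverse cost the same).
00→Y8→Q7→H7→C3→00: 19+16+8+5+6 = 54
00→Y8→Q7→C3→H7→00: 19+16+3+5+12 = 55
00→Y8→H7→Q7→C3→00: 19+7+8+3+6 = 43
00→Y8→H7→C3→Q7→00: 19+7+5+3+4 = 38
00→Y8→C3→Q7→H7→00: 19+13+3+8+12 = 55
00→Y8→C3→H7→Q7→00: 19+13+5+8+4 = 49
00→Q7→Y8→H7→C3→00: 4+16+7+5+6 = 38
00→Q7→Y8→C3→H7→00: 4+16+13+5+12 = 50
00→Q7→H7→Y8→C3→00: 4+8+7+13+6 = 38
00→Q7→C3→Y8→H7→00: 4+3+13+7+12 = 39
00→H7→Y8→Q7→C3→00: 12+7+16+3+6 = 44
00→H7→Q7→Y8→C3→00: 12+8+16+13+6 = 55
The minimum is 38.
One optimal route: 00 → Y8 → H7 → C3 → Q7 → 00 (or its reverse).

38 m — the shortest possible round trip.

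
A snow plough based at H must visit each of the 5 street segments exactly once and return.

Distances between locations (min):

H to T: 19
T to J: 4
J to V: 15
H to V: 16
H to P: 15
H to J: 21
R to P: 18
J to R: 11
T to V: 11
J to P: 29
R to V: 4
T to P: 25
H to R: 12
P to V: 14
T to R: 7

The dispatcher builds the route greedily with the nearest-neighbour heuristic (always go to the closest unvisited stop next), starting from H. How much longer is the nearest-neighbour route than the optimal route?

From H: R=12, P=15, V=16, T=19, J=21 → choose R (12).
From R: V=4, T=7, J=11, P=18 → choose V (4).
From V: T=11, P=14, J=15 → choose T (11).
From T: J=4, P=25 → choose J (4).
From J: P=29 → choose P (29).
NN route H → R → V → T → J → P → H costs 75.
Optimal: H → J → T → R → V → P → H costs 65 (by enumerating all 60 distinct tours).
Excess = 75 − 65 = 10.

10 min longer than the optimal tour.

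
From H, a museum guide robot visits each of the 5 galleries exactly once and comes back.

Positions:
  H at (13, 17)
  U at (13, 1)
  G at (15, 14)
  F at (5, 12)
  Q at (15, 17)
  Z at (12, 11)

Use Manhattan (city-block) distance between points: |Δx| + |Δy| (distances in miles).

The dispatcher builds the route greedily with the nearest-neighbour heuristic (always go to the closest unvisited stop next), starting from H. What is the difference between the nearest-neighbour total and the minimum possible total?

H: Q=2, G=5, Z=7, F=13, U=16 ⇒ Q
Q: G=3, Z=9, F=15, U=18 ⇒ G
G: Z=6, F=12, U=15 ⇒ Z
Z: F=8, U=11 ⇒ F
F: U=19 ⇒ U
NN route H → Q → G → Z → F → U → H costs 54.
Optimal: H → U → Z → F → G → Q → H costs 52 (by enumerating all 60 distinct tours).
Excess = 54 − 52 = 2.

2 miles longer than the optimal tour.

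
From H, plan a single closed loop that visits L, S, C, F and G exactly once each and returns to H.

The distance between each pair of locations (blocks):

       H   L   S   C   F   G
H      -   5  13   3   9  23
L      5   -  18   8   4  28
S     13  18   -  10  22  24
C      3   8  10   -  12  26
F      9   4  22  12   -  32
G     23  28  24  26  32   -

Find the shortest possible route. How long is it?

Minimum total distance: 78 blocks.

There are 60 distinct closed tours to check (reversals are equivalent).
H→L→S→C→F→G→H: 5+18+10+12+32+23 = 100
H→L→S→C→G→F→H: 5+18+10+26+32+9 = 100
H→L→S→F→C→G→H: 5+18+22+12+26+23 = 106
H→L→S→F→G→C→H: 5+18+22+32+26+3 = 106
H→L→S→G→C→F→H: 5+18+24+26+12+9 = 94
H→L→S→G→F→C→H: 5+18+24+32+12+3 = 94
H→L→C→S→F→G→H: 5+8+10+22+32+23 = 100
H→L→C→S→G→F→H: 5+8+10+24+32+9 = 88
H→L→C→F→S→G→H: 5+8+12+22+24+23 = 94
H→L→C→F→G→S→H: 5+8+12+32+24+13 = 94
H→L→C→G→S→F→H: 5+8+26+24+22+9 = 94
H→L→C→G→F→S→H: 5+8+26+32+22+13 = 106
H→L→F→S→C→G→H: 5+4+22+10+26+23 = 90
H→L→F→S→G→C→H: 5+4+22+24+26+3 = 84
… (46 more)
H→L→F→C→S→G→H: 5+4+12+10+24+23 = 78  ← best
The minimum is 78.
One optimal route: H → L → F → C → S → G → H (or its reverse).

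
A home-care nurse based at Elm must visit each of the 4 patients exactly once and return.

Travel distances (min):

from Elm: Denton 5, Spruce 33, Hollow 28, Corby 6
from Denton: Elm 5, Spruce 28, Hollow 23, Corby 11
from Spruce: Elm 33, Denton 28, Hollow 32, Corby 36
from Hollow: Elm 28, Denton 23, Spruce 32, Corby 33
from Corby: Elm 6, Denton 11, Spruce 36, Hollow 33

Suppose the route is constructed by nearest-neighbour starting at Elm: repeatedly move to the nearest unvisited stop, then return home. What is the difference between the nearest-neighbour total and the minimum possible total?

From Elm: Denton=5, Corby=6, Hollow=28, Spruce=33 → choose Denton (5).
From Denton: Corby=11, Hollow=23, Spruce=28 → choose Corby (11).
From Corby: Hollow=33, Spruce=36 → choose Hollow (33).
From Hollow: Spruce=32 → choose Spruce (32).
NN route Elm → Denton → Corby → Hollow → Spruce → Elm costs 114.
Optimal: Elm → Denton → Hollow → Spruce → Corby → Elm costs 102 (by enumerating all 12 distinct tours).
Excess = 114 − 102 = 12.

12 min longer than the optimal tour.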